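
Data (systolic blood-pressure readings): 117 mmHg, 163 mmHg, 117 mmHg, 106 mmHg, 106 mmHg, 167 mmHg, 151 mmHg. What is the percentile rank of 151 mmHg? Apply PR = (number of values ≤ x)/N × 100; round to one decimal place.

71.4

N = 7.
Strictly below 151: 4. Equal to 151: 1.
PR = 5/7 × 100 = 71.4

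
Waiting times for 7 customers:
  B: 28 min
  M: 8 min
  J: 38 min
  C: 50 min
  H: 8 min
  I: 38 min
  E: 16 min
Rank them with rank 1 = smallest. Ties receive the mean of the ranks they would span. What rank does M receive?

Sorted (ascending): 8, 8, 16, 28, 38, 38, 50
The 2 values of 8 occupy positions 1–2 → average rank (1+2)/2 = 1.5.
The 2 values of 38 occupy positions 5–6 → average rank (5+6)/2 = 5.5.
M has value 8 min → rank 1.5.

1.5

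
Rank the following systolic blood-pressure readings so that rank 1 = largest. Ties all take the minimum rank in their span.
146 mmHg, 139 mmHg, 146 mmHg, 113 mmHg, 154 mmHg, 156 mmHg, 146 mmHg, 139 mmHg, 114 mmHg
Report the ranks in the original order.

Sorted (descending): 156, 154, 146, 146, 146, 139, 139, 114, 113
The 3 values of 146 occupy positions 3–5 → each gets rank 3.
The 2 values of 139 occupy positions 6–7 → each gets rank 6.

3, 6, 3, 9, 2, 1, 3, 6, 8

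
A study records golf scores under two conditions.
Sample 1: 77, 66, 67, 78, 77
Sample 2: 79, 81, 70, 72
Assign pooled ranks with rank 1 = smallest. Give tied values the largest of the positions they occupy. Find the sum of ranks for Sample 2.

Sorted (ascending): 66, 67, 70, 72, 77, 77, 78, 79, 81
The 2 values of 77 occupy positions 5–6 → each gets rank 6.
Sample 2 values → pooled ranks: 79→8, 81→9, 70→3, 72→4
Rank sum = 8 + 9 + 3 + 4 = 24

24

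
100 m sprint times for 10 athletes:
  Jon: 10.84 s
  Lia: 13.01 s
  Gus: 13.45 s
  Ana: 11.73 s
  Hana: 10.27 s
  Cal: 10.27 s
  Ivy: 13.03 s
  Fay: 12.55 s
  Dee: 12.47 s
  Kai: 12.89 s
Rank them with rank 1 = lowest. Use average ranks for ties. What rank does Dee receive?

Sorted (ascending): 10.27, 10.27, 10.84, 11.73, 12.47, 12.55, 12.89, 13.01, 13.03, 13.45
The 2 values of 10.27 occupy positions 1–2 → average rank (1+2)/2 = 1.5.
Dee has value 12.47 s → rank 5.

5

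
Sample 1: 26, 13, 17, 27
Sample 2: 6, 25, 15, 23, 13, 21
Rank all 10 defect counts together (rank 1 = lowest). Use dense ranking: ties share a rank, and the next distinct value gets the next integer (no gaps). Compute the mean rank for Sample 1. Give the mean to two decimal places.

5.75

Sorted (ascending): 6, 13, 13, 15, 17, 21, 23, 25, 26, 27
The 2 values of 13 share dense rank 2.
Remaining distinct values take the next consecutive integers.
Sample 1 values → pooled ranks: 26→8, 13→2, 17→4, 27→9
Mean rank = (8 + 2 + 4 + 9) / 4 = 5.75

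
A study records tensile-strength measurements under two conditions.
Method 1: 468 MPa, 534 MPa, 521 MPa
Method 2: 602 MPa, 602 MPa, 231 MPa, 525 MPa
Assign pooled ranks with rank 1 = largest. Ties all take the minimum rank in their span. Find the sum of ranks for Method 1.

14

Sorted (descending): 602, 602, 534, 525, 521, 468, 231
The 2 values of 602 occupy positions 1–2 → each gets rank 1.
Method 1 values → pooled ranks: 468→6, 534→3, 521→5
Rank sum = 6 + 3 + 5 = 14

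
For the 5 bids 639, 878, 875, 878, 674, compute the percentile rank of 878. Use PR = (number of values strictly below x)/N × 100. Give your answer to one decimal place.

N = 5.
Strictly below 878: 3. Equal to 878: 2.
PR = 3/5 × 100 = 60.0

60.0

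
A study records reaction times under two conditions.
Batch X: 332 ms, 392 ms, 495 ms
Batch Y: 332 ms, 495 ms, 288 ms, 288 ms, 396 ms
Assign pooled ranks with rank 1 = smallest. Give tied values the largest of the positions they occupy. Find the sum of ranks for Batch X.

Sorted (ascending): 288, 288, 332, 332, 392, 396, 495, 495
The 2 values of 288 occupy positions 1–2 → each gets rank 2.
The 2 values of 332 occupy positions 3–4 → each gets rank 4.
The 2 values of 495 occupy positions 7–8 → each gets rank 8.
Batch X values → pooled ranks: 332→4, 392→5, 495→8
Rank sum = 4 + 5 + 8 = 17

17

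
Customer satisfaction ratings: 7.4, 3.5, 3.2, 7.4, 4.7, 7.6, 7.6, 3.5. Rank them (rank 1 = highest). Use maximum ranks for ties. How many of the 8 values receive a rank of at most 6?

Sorted (descending): 7.6, 7.6, 7.4, 7.4, 4.7, 3.5, 3.5, 3.2
The 2 values of 7.6 occupy positions 1–2 → each gets rank 2.
The 2 values of 7.4 occupy positions 3–4 → each gets rank 4.
The 2 values of 3.5 occupy positions 6–7 → each gets rank 7.
Ranks ≤ 6: {2, 2, 4, 4, 5} → 5 values.

5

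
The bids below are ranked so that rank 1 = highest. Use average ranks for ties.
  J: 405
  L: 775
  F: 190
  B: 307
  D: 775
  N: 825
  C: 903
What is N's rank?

2

Sorted (descending): 903, 825, 775, 775, 405, 307, 190
The 2 values of 775 occupy positions 3–4 → average rank (3+4)/2 = 3.5.
N has value 825 → rank 2.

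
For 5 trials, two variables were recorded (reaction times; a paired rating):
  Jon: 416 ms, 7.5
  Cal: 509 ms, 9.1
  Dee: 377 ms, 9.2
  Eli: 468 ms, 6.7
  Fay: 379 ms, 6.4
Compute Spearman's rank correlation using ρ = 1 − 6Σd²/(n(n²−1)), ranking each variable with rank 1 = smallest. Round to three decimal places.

Ranks of variable 1: 3, 5, 1, 4, 2
Ranks of variable 2: 3, 4, 5, 2, 1
d = r₁ − r₂: 0, 1, -4, 2, 1
d²: 0, 1, 16, 4, 1; Σd² = 22
ρ = 1 − 6·22/(5·24) = 1 − 132/120 = -0.100

-0.100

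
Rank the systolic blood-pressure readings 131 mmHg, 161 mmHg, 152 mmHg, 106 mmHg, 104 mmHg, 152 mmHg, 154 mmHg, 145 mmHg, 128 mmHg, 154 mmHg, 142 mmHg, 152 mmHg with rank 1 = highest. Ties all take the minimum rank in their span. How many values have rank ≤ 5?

6

Sorted (descending): 161, 154, 154, 152, 152, 152, 145, 142, 131, 128, 106, 104
The 2 values of 154 occupy positions 2–3 → each gets rank 2.
The 3 values of 152 occupy positions 4–6 → each gets rank 4.
Ranks ≤ 5: {1, 2, 2, 4, 4, 4} → 6 values.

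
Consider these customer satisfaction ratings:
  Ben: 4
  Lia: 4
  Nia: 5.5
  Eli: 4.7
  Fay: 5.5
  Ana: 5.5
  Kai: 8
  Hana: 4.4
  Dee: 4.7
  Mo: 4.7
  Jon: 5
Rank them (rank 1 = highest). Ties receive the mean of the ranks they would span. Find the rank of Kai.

1

Sorted (descending): 8, 5.5, 5.5, 5.5, 5, 4.7, 4.7, 4.7, 4.4, 4, 4
The 3 values of 5.5 occupy positions 2–4 → average rank 3.
The 3 values of 4.7 occupy positions 6–8 → average rank 7.
The 2 values of 4 occupy positions 10–11 → average rank (10+11)/2 = 10.5.
Kai has value 8 → rank 1.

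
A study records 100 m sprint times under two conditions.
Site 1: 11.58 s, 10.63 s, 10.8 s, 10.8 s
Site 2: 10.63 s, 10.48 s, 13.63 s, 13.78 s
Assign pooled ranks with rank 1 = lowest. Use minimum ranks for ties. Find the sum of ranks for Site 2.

18

Sorted (ascending): 10.48, 10.63, 10.63, 10.8, 10.8, 11.58, 13.63, 13.78
The 2 values of 10.63 occupy positions 2–3 → each gets rank 2.
The 2 values of 10.8 occupy positions 4–5 → each gets rank 4.
Site 2 values → pooled ranks: 10.63→2, 10.48→1, 13.63→7, 13.78→8
Rank sum = 2 + 1 + 7 + 8 = 18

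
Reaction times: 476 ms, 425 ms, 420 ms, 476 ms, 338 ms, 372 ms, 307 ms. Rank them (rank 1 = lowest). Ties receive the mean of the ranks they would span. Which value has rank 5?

Sorted (ascending): 307, 338, 372, 420, 425, 476, 476
The 2 values of 476 occupy positions 6–7 → average rank (6+7)/2 = 6.5.
Rank 5 → value 425.

425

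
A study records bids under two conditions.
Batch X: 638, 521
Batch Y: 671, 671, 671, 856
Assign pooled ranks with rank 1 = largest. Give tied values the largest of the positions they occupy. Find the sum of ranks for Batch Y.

13

Sorted (descending): 856, 671, 671, 671, 638, 521
The 3 values of 671 occupy positions 2–4 → each gets rank 4.
Batch Y values → pooled ranks: 671→4, 671→4, 671→4, 856→1
Rank sum = 4 + 4 + 4 + 1 = 13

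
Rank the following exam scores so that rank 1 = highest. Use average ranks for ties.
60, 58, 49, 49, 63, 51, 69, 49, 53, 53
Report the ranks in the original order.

Sorted (descending): 69, 63, 60, 58, 53, 53, 51, 49, 49, 49
The 2 values of 53 occupy positions 5–6 → average rank (5+6)/2 = 5.5.
The 3 values of 49 occupy positions 8–10 → average rank 9.

3, 4, 9, 9, 2, 7, 1, 9, 5.5, 5.5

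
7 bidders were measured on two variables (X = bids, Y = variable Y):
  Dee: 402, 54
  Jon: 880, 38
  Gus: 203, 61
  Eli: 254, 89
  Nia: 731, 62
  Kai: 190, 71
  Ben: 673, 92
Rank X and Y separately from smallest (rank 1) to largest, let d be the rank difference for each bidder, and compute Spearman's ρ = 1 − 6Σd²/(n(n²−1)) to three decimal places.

Ranks of variable 1: 4, 7, 2, 3, 6, 1, 5
Ranks of variable 2: 2, 1, 3, 6, 4, 5, 7
d = r₁ − r₂: 2, 6, -1, -3, 2, -4, -2
d²: 4, 36, 1, 9, 4, 16, 4; Σd² = 74
ρ = 1 − 6·74/(7·48) = 1 − 444/336 = -0.321

-0.321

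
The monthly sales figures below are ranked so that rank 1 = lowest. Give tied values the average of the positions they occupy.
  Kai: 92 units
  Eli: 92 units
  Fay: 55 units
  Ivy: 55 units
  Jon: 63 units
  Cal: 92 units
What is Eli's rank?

5

Sorted (ascending): 55, 55, 63, 92, 92, 92
The 2 values of 55 occupy positions 1–2 → average rank (1+2)/2 = 1.5.
The 3 values of 92 occupy positions 4–6 → average rank 5.
Eli has value 92 units → rank 5.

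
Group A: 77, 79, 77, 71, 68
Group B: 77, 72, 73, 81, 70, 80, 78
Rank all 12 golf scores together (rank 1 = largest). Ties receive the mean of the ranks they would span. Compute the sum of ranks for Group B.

Sorted (descending): 81, 80, 79, 78, 77, 77, 77, 73, 72, 71, 70, 68
The 3 values of 77 occupy positions 5–7 → average rank 6.
Group B values → pooled ranks: 77→6, 72→9, 73→8, 81→1, 70→11, 80→2, 78→4
Rank sum = 6 + 9 + 8 + 1 + 11 + 2 + 4 = 41

41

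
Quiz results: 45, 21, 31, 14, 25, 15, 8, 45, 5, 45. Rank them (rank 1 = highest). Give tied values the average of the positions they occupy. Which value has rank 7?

15

Sorted (descending): 45, 45, 45, 31, 25, 21, 15, 14, 8, 5
The 3 values of 45 occupy positions 1–3 → average rank 2.
Rank 7 → value 15.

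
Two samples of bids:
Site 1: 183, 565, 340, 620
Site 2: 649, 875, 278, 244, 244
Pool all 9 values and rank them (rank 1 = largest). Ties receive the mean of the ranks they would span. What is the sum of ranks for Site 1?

21

Sorted (descending): 875, 649, 620, 565, 340, 278, 244, 244, 183
The 2 values of 244 occupy positions 7–8 → average rank (7+8)/2 = 7.5.
Site 1 values → pooled ranks: 183→9, 565→4, 340→5, 620→3
Rank sum = 9 + 4 + 5 + 3 = 21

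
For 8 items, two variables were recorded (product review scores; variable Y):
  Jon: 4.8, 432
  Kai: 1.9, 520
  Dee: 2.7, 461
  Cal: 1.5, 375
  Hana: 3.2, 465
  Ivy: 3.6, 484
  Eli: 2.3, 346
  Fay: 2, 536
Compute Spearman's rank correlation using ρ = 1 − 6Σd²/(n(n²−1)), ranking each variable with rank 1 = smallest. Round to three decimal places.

Ranks of variable 1: 8, 2, 5, 1, 6, 7, 4, 3
Ranks of variable 2: 3, 7, 4, 2, 5, 6, 1, 8
d = r₁ − r₂: 5, -5, 1, -1, 1, 1, 3, -5
d²: 25, 25, 1, 1, 1, 1, 9, 25; Σd² = 88
ρ = 1 − 6·88/(8·63) = 1 − 528/504 = -0.048

-0.048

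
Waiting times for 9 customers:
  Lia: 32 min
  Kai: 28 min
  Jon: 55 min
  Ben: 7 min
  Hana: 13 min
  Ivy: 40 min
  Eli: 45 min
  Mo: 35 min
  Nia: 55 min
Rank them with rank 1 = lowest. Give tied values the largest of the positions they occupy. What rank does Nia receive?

Sorted (ascending): 7, 13, 28, 32, 35, 40, 45, 55, 55
The 2 values of 55 occupy positions 8–9 → each gets rank 9.
Nia has value 55 min → rank 9.

9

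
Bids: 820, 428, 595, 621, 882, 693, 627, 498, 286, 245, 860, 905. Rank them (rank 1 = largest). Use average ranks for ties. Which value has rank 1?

905

Sorted (descending): 905, 882, 860, 820, 693, 627, 621, 595, 498, 428, 286, 245
No ties — each value takes its position as its rank.
Rank 1 → value 905.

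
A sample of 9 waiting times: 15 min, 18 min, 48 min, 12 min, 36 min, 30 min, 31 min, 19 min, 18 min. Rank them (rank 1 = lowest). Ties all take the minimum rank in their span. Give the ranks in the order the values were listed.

Sorted (ascending): 12, 15, 18, 18, 19, 30, 31, 36, 48
The 2 values of 18 occupy positions 3–4 → each gets rank 3.

2, 3, 9, 1, 8, 6, 7, 5, 3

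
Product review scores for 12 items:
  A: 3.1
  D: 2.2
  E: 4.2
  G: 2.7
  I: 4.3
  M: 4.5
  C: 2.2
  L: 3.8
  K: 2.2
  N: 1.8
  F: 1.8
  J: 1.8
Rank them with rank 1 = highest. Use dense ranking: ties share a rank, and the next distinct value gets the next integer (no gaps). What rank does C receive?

7

Sorted (descending): 4.5, 4.3, 4.2, 3.8, 3.1, 2.7, 2.2, 2.2, 2.2, 1.8, 1.8, 1.8
The 3 values of 2.2 share dense rank 7.
The 3 values of 1.8 share dense rank 8.
Remaining distinct values take the next consecutive integers.
C has value 2.2 → rank 7.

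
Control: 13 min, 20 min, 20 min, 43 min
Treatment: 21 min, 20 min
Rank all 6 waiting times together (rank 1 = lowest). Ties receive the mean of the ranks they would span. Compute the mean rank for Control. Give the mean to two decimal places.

Sorted (ascending): 13, 20, 20, 20, 21, 43
The 3 values of 20 occupy positions 2–4 → average rank 3.
Control values → pooled ranks: 13→1, 20→3, 20→3, 43→6
Mean rank = (1 + 3 + 3 + 6) / 4 = 3.25

3.25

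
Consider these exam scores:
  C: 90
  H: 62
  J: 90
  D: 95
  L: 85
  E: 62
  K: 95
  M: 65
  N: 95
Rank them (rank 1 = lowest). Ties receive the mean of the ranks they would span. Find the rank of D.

Sorted (ascending): 62, 62, 65, 85, 90, 90, 95, 95, 95
The 2 values of 62 occupy positions 1–2 → average rank (1+2)/2 = 1.5.
The 2 values of 90 occupy positions 5–6 → average rank (5+6)/2 = 5.5.
The 3 values of 95 occupy positions 7–9 → average rank 8.
D has value 95 → rank 8.

8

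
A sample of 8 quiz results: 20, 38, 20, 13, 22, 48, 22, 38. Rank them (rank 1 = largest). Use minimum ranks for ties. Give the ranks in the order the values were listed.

6, 2, 6, 8, 4, 1, 4, 2

Sorted (descending): 48, 38, 38, 22, 22, 20, 20, 13
The 2 values of 38 occupy positions 2–3 → each gets rank 2.
The 2 values of 22 occupy positions 4–5 → each gets rank 4.
The 2 values of 20 occupy positions 6–7 → each gets rank 6.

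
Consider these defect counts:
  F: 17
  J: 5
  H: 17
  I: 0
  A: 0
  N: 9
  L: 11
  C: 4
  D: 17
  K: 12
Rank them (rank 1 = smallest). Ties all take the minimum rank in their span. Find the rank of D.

Sorted (ascending): 0, 0, 4, 5, 9, 11, 12, 17, 17, 17
The 2 values of 0 occupy positions 1–2 → each gets rank 1.
The 3 values of 17 occupy positions 8–10 → each gets rank 8.
D has value 17 → rank 8.

8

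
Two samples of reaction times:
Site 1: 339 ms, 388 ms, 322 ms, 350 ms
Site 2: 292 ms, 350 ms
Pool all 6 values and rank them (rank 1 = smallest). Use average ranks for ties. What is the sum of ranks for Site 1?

Sorted (ascending): 292, 322, 339, 350, 350, 388
The 2 values of 350 occupy positions 4–5 → average rank (4+5)/2 = 4.5.
Site 1 values → pooled ranks: 339→3, 388→6, 322→2, 350→4.5
Rank sum = 3 + 6 + 2 + 4.5 = 15.5

15.5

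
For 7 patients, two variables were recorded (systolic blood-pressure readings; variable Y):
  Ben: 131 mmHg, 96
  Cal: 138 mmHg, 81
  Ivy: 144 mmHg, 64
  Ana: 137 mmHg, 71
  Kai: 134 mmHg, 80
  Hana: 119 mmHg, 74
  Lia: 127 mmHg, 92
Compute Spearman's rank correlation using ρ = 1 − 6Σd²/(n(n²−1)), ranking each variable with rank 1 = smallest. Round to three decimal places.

-0.464

Ranks of variable 1: 3, 6, 7, 5, 4, 1, 2
Ranks of variable 2: 7, 5, 1, 2, 4, 3, 6
d = r₁ − r₂: -4, 1, 6, 3, 0, -2, -4
d²: 16, 1, 36, 9, 0, 4, 16; Σd² = 82
ρ = 1 − 6·82/(7·48) = 1 − 492/336 = -0.464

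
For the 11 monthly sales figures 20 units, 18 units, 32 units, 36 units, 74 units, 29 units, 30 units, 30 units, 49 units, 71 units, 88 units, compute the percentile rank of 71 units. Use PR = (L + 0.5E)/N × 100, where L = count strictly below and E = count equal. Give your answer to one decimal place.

77.3

N = 11.
Strictly below 71: 8. Equal to 71: 1.
PR = (8 + 0.5·1)/11 × 100 = 77.3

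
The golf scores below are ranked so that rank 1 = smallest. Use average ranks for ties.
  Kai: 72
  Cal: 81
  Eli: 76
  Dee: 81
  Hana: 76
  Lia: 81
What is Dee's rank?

Sorted (ascending): 72, 76, 76, 81, 81, 81
The 2 values of 76 occupy positions 2–3 → average rank (2+3)/2 = 2.5.
The 3 values of 81 occupy positions 4–6 → average rank 5.
Dee has value 81 → rank 5.

5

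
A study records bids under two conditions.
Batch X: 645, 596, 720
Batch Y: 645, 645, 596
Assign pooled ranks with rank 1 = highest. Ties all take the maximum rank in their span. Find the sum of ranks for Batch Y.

14

Sorted (descending): 720, 645, 645, 645, 596, 596
The 3 values of 645 occupy positions 2–4 → each gets rank 4.
The 2 values of 596 occupy positions 5–6 → each gets rank 6.
Batch Y values → pooled ranks: 645→4, 645→4, 596→6
Rank sum = 4 + 4 + 6 = 14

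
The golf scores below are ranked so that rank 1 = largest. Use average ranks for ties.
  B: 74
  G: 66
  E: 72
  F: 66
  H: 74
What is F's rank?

Sorted (descending): 74, 74, 72, 66, 66
The 2 values of 74 occupy positions 1–2 → average rank (1+2)/2 = 1.5.
The 2 values of 66 occupy positions 4–5 → average rank (4+5)/2 = 4.5.
F has value 66 → rank 4.5.

4.5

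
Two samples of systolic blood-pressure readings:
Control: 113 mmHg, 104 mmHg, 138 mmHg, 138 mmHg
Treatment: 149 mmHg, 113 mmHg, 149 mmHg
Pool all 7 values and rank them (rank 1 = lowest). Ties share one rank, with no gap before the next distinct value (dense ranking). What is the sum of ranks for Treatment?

10

Sorted (ascending): 104, 113, 113, 138, 138, 149, 149
The 2 values of 113 share dense rank 2.
The 2 values of 138 share dense rank 3.
The 2 values of 149 share dense rank 4.
Remaining distinct values take the next consecutive integers.
Treatment values → pooled ranks: 149→4, 113→2, 149→4
Rank sum = 4 + 2 + 4 = 10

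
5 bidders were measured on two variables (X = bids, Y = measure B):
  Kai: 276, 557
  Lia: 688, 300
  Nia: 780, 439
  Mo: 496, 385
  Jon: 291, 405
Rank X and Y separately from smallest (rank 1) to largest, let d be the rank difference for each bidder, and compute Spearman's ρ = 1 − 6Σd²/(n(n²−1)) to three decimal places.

Ranks of variable 1: 1, 4, 5, 3, 2
Ranks of variable 2: 5, 1, 4, 2, 3
d = r₁ − r₂: -4, 3, 1, 1, -1
d²: 16, 9, 1, 1, 1; Σd² = 28
ρ = 1 − 6·28/(5·24) = 1 − 168/120 = -0.400

-0.400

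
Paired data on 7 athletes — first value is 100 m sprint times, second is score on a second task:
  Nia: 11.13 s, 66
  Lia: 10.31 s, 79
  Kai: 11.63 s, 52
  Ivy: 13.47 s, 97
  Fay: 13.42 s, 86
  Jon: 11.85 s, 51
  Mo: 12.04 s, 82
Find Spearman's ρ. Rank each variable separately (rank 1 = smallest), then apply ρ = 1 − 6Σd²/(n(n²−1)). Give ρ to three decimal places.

0.643

Ranks of variable 1: 2, 1, 3, 7, 6, 4, 5
Ranks of variable 2: 3, 4, 2, 7, 6, 1, 5
d = r₁ − r₂: -1, -3, 1, 0, 0, 3, 0
d²: 1, 9, 1, 0, 0, 9, 0; Σd² = 20
ρ = 1 − 6·20/(7·48) = 1 − 120/336 = 0.643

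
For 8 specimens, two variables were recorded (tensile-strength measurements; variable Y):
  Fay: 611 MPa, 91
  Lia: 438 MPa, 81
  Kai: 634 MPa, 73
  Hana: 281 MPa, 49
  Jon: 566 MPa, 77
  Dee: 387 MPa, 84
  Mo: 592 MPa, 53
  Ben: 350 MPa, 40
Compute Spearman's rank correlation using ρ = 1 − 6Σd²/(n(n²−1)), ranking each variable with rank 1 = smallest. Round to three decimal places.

Ranks of variable 1: 7, 4, 8, 1, 5, 3, 6, 2
Ranks of variable 2: 8, 6, 4, 2, 5, 7, 3, 1
d = r₁ − r₂: -1, -2, 4, -1, 0, -4, 3, 1
d²: 1, 4, 16, 1, 0, 16, 9, 1; Σd² = 48
ρ = 1 − 6·48/(8·63) = 1 − 288/504 = 0.429

0.429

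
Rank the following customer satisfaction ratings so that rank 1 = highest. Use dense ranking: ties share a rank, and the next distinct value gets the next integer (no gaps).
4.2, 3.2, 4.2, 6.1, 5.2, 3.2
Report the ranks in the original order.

Sorted (descending): 6.1, 5.2, 4.2, 4.2, 3.2, 3.2
The 2 values of 4.2 share dense rank 3.
The 2 values of 3.2 share dense rank 4.
Remaining distinct values take the next consecutive integers.

3, 4, 3, 1, 2, 4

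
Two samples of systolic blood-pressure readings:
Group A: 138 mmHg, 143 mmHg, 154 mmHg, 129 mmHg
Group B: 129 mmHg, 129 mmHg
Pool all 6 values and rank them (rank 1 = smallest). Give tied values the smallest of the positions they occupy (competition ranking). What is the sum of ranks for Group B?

2

Sorted (ascending): 129, 129, 129, 138, 143, 154
The 3 values of 129 occupy positions 1–3 → each gets rank 1.
Group B values → pooled ranks: 129→1, 129→1
Rank sum = 1 + 1 = 2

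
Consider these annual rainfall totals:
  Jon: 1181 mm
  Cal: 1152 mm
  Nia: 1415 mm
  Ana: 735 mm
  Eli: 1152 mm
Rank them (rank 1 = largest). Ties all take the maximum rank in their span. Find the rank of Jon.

2

Sorted (descending): 1415, 1181, 1152, 1152, 735
The 2 values of 1152 occupy positions 3–4 → each gets rank 4.
Jon has value 1181 mm → rank 2.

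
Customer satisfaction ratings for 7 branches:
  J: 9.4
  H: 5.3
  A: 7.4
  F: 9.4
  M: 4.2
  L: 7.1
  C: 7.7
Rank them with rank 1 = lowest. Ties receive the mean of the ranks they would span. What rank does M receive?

Sorted (ascending): 4.2, 5.3, 7.1, 7.4, 7.7, 9.4, 9.4
The 2 values of 9.4 occupy positions 6–7 → average rank (6+7)/2 = 6.5.
M has value 4.2 → rank 1.

1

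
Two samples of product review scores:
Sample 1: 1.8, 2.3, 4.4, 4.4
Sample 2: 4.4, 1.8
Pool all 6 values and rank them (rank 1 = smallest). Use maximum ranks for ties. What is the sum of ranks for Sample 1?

17

Sorted (ascending): 1.8, 1.8, 2.3, 4.4, 4.4, 4.4
The 2 values of 1.8 occupy positions 1–2 → each gets rank 2.
The 3 values of 4.4 occupy positions 4–6 → each gets rank 6.
Sample 1 values → pooled ranks: 1.8→2, 2.3→3, 4.4→6, 4.4→6
Rank sum = 2 + 3 + 6 + 6 = 17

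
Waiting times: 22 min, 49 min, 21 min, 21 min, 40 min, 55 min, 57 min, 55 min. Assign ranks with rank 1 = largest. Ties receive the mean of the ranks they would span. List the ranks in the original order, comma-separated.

6, 4, 7.5, 7.5, 5, 2.5, 1, 2.5

Sorted (descending): 57, 55, 55, 49, 40, 22, 21, 21
The 2 values of 55 occupy positions 2–3 → average rank (2+3)/2 = 2.5.
The 2 values of 21 occupy positions 7–8 → average rank (7+8)/2 = 7.5.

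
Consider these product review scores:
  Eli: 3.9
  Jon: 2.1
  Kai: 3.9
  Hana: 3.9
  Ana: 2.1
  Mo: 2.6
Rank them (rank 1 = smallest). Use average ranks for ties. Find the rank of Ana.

1.5

Sorted (ascending): 2.1, 2.1, 2.6, 3.9, 3.9, 3.9
The 2 values of 2.1 occupy positions 1–2 → average rank (1+2)/2 = 1.5.
The 3 values of 3.9 occupy positions 4–6 → average rank 5.
Ana has value 2.1 → rank 1.5.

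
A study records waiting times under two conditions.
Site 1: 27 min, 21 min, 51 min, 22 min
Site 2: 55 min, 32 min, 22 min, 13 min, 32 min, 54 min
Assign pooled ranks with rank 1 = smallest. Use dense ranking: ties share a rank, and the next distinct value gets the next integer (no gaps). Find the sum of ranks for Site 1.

15

Sorted (ascending): 13, 21, 22, 22, 27, 32, 32, 51, 54, 55
The 2 values of 22 share dense rank 3.
The 2 values of 32 share dense rank 5.
Remaining distinct values take the next consecutive integers.
Site 1 values → pooled ranks: 27→4, 21→2, 51→6, 22→3
Rank sum = 4 + 2 + 6 + 3 = 15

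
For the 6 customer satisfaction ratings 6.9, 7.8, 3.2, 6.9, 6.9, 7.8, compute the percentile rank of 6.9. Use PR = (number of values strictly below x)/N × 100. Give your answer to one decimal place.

16.7

N = 6.
Strictly below 6.9: 1. Equal to 6.9: 3.
PR = 1/6 × 100 = 16.7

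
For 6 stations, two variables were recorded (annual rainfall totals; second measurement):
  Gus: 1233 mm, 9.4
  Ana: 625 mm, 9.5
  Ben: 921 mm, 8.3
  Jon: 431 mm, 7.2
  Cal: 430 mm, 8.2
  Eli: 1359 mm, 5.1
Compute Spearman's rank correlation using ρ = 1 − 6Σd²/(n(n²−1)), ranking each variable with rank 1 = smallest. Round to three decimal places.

-0.086

Ranks of variable 1: 5, 3, 4, 2, 1, 6
Ranks of variable 2: 5, 6, 4, 2, 3, 1
d = r₁ − r₂: 0, -3, 0, 0, -2, 5
d²: 0, 9, 0, 0, 4, 25; Σd² = 38
ρ = 1 − 6·38/(6·35) = 1 − 228/210 = -0.086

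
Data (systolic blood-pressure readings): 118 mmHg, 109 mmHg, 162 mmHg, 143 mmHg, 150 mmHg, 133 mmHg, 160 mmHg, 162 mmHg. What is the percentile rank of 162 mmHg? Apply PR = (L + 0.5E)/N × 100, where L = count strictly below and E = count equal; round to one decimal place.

N = 8.
Strictly below 162: 6. Equal to 162: 2.
PR = (6 + 0.5·2)/8 × 100 = 87.5

87.5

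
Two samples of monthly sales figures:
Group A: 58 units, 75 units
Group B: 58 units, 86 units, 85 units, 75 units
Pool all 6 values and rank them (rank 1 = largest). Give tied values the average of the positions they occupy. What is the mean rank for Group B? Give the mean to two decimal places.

Sorted (descending): 86, 85, 75, 75, 58, 58
The 2 values of 75 occupy positions 3–4 → average rank (3+4)/2 = 3.5.
The 2 values of 58 occupy positions 5–6 → average rank (5+6)/2 = 5.5.
Group B values → pooled ranks: 58→5.5, 86→1, 85→2, 75→3.5
Mean rank = (5.5 + 1 + 2 + 3.5) / 4 = 3.00

3.00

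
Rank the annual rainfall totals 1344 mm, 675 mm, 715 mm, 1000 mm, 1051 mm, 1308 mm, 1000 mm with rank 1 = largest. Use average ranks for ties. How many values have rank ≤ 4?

Sorted (descending): 1344, 1308, 1051, 1000, 1000, 715, 675
The 2 values of 1000 occupy positions 4–5 → average rank (4+5)/2 = 4.5.
Ranks ≤ 4: {1, 2, 3} → 3 values.

3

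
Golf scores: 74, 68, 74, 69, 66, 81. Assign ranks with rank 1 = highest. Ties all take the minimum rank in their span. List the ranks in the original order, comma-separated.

Sorted (descending): 81, 74, 74, 69, 68, 66
The 2 values of 74 occupy positions 2–3 → each gets rank 2.

2, 5, 2, 4, 6, 1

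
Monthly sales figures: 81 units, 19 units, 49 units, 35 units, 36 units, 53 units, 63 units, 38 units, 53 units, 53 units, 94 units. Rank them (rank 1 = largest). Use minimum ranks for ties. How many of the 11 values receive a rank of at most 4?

Sorted (descending): 94, 81, 63, 53, 53, 53, 49, 38, 36, 35, 19
The 3 values of 53 occupy positions 4–6 → each gets rank 4.
Ranks ≤ 4: {1, 2, 3, 4, 4, 4} → 6 values.

6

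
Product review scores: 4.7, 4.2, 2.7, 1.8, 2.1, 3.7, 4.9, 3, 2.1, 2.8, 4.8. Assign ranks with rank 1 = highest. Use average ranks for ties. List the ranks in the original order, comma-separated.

Sorted (descending): 4.9, 4.8, 4.7, 4.2, 3.7, 3, 2.8, 2.7, 2.1, 2.1, 1.8
The 2 values of 2.1 occupy positions 9–10 → average rank (9+10)/2 = 9.5.

3, 4, 8, 11, 9.5, 5, 1, 6, 9.5, 7, 2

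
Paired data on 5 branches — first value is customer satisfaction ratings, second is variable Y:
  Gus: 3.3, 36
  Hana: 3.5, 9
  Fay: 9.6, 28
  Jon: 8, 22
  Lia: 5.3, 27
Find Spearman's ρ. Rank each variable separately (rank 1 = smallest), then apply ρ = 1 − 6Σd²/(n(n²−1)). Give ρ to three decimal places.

Ranks of variable 1: 1, 2, 5, 4, 3
Ranks of variable 2: 5, 1, 4, 2, 3
d = r₁ − r₂: -4, 1, 1, 2, 0
d²: 16, 1, 1, 4, 0; Σd² = 22
ρ = 1 − 6·22/(5·24) = 1 − 132/120 = -0.100

-0.100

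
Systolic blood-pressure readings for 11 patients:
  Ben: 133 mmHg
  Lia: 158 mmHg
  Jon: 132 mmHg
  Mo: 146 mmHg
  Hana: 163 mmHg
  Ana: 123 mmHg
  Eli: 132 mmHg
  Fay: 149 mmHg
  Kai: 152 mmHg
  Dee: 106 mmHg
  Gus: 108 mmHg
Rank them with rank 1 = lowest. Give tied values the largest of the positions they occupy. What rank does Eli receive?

5

Sorted (ascending): 106, 108, 123, 132, 132, 133, 146, 149, 152, 158, 163
The 2 values of 132 occupy positions 4–5 → each gets rank 5.
Eli has value 132 mmHg → rank 5.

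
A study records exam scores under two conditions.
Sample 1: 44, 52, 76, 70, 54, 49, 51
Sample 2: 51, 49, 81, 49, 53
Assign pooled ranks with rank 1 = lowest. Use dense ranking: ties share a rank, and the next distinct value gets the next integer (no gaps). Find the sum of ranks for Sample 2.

21

Sorted (ascending): 44, 49, 49, 49, 51, 51, 52, 53, 54, 70, 76, 81
The 3 values of 49 share dense rank 2.
The 2 values of 51 share dense rank 3.
Remaining distinct values take the next consecutive integers.
Sample 2 values → pooled ranks: 51→3, 49→2, 81→9, 49→2, 53→5
Rank sum = 3 + 2 + 9 + 2 + 5 = 21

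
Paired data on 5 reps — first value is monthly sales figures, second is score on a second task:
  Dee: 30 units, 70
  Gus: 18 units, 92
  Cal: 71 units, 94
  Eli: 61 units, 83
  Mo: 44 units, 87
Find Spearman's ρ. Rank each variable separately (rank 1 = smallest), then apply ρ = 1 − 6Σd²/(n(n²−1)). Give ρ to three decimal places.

0.300

Ranks of variable 1: 2, 1, 5, 4, 3
Ranks of variable 2: 1, 4, 5, 2, 3
d = r₁ − r₂: 1, -3, 0, 2, 0
d²: 1, 9, 0, 4, 0; Σd² = 14
ρ = 1 − 6·14/(5·24) = 1 − 84/120 = 0.300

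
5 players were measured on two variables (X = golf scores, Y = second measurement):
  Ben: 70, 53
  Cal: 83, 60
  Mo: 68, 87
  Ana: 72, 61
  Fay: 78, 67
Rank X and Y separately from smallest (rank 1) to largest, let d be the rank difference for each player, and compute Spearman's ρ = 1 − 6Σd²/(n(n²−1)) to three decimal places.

Ranks of variable 1: 2, 5, 1, 3, 4
Ranks of variable 2: 1, 2, 5, 3, 4
d = r₁ − r₂: 1, 3, -4, 0, 0
d²: 1, 9, 16, 0, 0; Σd² = 26
ρ = 1 − 6·26/(5·24) = 1 − 156/120 = -0.300

-0.300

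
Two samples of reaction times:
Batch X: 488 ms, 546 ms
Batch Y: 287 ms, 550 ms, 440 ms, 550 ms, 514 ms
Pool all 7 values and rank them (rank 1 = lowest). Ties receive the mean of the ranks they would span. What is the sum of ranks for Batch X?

8

Sorted (ascending): 287, 440, 488, 514, 546, 550, 550
The 2 values of 550 occupy positions 6–7 → average rank (6+7)/2 = 6.5.
Batch X values → pooled ranks: 488→3, 546→5
Rank sum = 3 + 5 = 8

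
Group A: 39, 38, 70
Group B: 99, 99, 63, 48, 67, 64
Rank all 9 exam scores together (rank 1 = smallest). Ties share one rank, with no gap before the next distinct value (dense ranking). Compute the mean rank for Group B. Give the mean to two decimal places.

Sorted (ascending): 38, 39, 48, 63, 64, 67, 70, 99, 99
The 2 values of 99 share dense rank 8.
Remaining distinct values take the next consecutive integers.
Group B values → pooled ranks: 99→8, 99→8, 63→4, 48→3, 67→6, 64→5
Mean rank = (8 + 8 + 4 + 3 + 6 + 5) / 6 = 5.67

5.67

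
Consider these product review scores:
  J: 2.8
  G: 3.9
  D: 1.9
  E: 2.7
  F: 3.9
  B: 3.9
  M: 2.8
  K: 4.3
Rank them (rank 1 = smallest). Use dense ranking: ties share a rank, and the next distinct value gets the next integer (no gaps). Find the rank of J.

Sorted (ascending): 1.9, 2.7, 2.8, 2.8, 3.9, 3.9, 3.9, 4.3
The 2 values of 2.8 share dense rank 3.
The 3 values of 3.9 share dense rank 4.
Remaining distinct values take the next consecutive integers.
J has value 2.8 → rank 3.

3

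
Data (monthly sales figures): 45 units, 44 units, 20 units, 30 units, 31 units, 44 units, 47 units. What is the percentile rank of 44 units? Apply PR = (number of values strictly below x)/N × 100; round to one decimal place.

N = 7.
Strictly below 44: 3. Equal to 44: 2.
PR = 3/7 × 100 = 42.9

42.9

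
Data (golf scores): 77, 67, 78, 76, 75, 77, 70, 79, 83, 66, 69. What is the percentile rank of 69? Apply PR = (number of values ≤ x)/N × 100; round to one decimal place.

N = 11.
Strictly below 69: 2. Equal to 69: 1.
PR = 3/11 × 100 = 27.3

27.3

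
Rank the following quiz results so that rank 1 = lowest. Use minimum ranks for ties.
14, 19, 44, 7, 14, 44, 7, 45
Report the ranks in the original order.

3, 5, 6, 1, 3, 6, 1, 8

Sorted (ascending): 7, 7, 14, 14, 19, 44, 44, 45
The 2 values of 7 occupy positions 1–2 → each gets rank 1.
The 2 values of 14 occupy positions 3–4 → each gets rank 3.
The 2 values of 44 occupy positions 6–7 → each gets rank 6.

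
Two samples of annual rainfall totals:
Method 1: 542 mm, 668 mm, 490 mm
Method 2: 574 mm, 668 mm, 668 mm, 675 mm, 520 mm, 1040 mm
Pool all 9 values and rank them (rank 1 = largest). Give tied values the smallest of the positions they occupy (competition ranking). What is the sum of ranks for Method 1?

19

Sorted (descending): 1040, 675, 668, 668, 668, 574, 542, 520, 490
The 3 values of 668 occupy positions 3–5 → each gets rank 3.
Method 1 values → pooled ranks: 542→7, 668→3, 490→9
Rank sum = 7 + 3 + 9 = 19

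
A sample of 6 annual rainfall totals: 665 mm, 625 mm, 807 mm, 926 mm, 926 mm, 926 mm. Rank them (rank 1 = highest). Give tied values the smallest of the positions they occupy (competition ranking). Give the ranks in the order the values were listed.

Sorted (descending): 926, 926, 926, 807, 665, 625
The 3 values of 926 occupy positions 1–3 → each gets rank 1.

5, 6, 4, 1, 1, 1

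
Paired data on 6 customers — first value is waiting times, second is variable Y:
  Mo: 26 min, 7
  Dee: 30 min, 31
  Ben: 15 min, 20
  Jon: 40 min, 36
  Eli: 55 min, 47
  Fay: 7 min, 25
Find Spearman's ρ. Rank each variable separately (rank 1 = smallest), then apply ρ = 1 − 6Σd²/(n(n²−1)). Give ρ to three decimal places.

0.771

Ranks of variable 1: 3, 4, 2, 5, 6, 1
Ranks of variable 2: 1, 4, 2, 5, 6, 3
d = r₁ − r₂: 2, 0, 0, 0, 0, -2
d²: 4, 0, 0, 0, 0, 4; Σd² = 8
ρ = 1 − 6·8/(6·35) = 1 − 48/210 = 0.771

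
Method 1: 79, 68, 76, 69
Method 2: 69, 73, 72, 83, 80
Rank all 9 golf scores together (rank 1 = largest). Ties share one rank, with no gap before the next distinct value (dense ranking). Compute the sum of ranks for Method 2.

21

Sorted (descending): 83, 80, 79, 76, 73, 72, 69, 69, 68
The 2 values of 69 share dense rank 7.
Remaining distinct values take the next consecutive integers.
Method 2 values → pooled ranks: 69→7, 73→5, 72→6, 83→1, 80→2
Rank sum = 7 + 5 + 6 + 1 + 2 = 21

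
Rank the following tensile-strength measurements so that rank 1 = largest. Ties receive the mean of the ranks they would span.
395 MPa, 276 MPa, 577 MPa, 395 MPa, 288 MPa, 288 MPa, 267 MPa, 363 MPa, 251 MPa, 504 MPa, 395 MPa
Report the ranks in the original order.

Sorted (descending): 577, 504, 395, 395, 395, 363, 288, 288, 276, 267, 251
The 3 values of 395 occupy positions 3–5 → average rank 4.
The 2 values of 288 occupy positions 7–8 → average rank (7+8)/2 = 7.5.

4, 9, 1, 4, 7.5, 7.5, 10, 6, 11, 2, 4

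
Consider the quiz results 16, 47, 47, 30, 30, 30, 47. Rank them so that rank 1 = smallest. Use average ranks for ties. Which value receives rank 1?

16

Sorted (ascending): 16, 30, 30, 30, 47, 47, 47
The 3 values of 30 occupy positions 2–4 → average rank 3.
The 3 values of 47 occupy positions 5–7 → average rank 6.
Rank 1 → value 16.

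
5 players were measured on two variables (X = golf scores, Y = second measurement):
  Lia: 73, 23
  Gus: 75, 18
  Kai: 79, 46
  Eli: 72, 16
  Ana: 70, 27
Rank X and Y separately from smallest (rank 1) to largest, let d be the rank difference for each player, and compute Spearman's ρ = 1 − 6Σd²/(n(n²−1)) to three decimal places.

Ranks of variable 1: 3, 4, 5, 2, 1
Ranks of variable 2: 3, 2, 5, 1, 4
d = r₁ − r₂: 0, 2, 0, 1, -3
d²: 0, 4, 0, 1, 9; Σd² = 14
ρ = 1 − 6·14/(5·24) = 1 − 84/120 = 0.300

0.300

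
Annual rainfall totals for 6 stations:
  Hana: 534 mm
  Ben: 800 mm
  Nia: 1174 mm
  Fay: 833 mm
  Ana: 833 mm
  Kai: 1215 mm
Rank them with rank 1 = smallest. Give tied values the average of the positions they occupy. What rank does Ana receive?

Sorted (ascending): 534, 800, 833, 833, 1174, 1215
The 2 values of 833 occupy positions 3–4 → average rank (3+4)/2 = 3.5.
Ana has value 833 mm → rank 3.5.

3.5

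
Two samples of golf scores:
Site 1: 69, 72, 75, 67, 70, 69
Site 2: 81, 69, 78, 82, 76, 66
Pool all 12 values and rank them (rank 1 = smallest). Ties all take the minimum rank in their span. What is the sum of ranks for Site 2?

46

Sorted (ascending): 66, 67, 69, 69, 69, 70, 72, 75, 76, 78, 81, 82
The 3 values of 69 occupy positions 3–5 → each gets rank 3.
Site 2 values → pooled ranks: 81→11, 69→3, 78→10, 82→12, 76→9, 66→1
Rank sum = 11 + 3 + 10 + 12 + 9 + 1 = 46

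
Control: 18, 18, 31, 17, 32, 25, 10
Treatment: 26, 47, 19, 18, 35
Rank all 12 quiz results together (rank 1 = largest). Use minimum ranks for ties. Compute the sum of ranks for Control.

Sorted (descending): 47, 35, 32, 31, 26, 25, 19, 18, 18, 18, 17, 10
The 3 values of 18 occupy positions 8–10 → each gets rank 8.
Control values → pooled ranks: 18→8, 18→8, 31→4, 17→11, 32→3, 25→6, 10→12
Rank sum = 8 + 8 + 4 + 11 + 3 + 6 + 12 = 52

52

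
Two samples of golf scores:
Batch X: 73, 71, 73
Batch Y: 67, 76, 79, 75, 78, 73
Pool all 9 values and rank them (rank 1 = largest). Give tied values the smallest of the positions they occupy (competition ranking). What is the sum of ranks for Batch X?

18

Sorted (descending): 79, 78, 76, 75, 73, 73, 73, 71, 67
The 3 values of 73 occupy positions 5–7 → each gets rank 5.
Batch X values → pooled ranks: 73→5, 71→8, 73→5
Rank sum = 5 + 8 + 5 = 18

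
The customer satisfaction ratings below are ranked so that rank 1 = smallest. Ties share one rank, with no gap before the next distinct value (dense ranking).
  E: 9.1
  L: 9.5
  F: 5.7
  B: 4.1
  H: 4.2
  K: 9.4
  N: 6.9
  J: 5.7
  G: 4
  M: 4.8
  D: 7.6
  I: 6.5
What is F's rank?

Sorted (ascending): 4, 4.1, 4.2, 4.8, 5.7, 5.7, 6.5, 6.9, 7.6, 9.1, 9.4, 9.5
The 2 values of 5.7 share dense rank 5.
Remaining distinct values take the next consecutive integers.
F has value 5.7 → rank 5.

5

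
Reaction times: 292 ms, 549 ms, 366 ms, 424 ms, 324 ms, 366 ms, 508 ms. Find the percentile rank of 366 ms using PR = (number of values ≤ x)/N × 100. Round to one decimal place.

N = 7.
Strictly below 366: 2. Equal to 366: 2.
PR = 4/7 × 100 = 57.1

57.1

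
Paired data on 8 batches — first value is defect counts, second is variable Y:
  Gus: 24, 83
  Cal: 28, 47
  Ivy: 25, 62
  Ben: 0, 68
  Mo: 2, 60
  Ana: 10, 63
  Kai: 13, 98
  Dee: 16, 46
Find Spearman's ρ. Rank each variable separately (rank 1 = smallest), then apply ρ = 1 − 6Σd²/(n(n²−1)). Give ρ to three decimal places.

-0.286

Ranks of variable 1: 6, 8, 7, 1, 2, 3, 4, 5
Ranks of variable 2: 7, 2, 4, 6, 3, 5, 8, 1
d = r₁ − r₂: -1, 6, 3, -5, -1, -2, -4, 4
d²: 1, 36, 9, 25, 1, 4, 16, 16; Σd² = 108
ρ = 1 − 6·108/(8·63) = 1 − 648/504 = -0.286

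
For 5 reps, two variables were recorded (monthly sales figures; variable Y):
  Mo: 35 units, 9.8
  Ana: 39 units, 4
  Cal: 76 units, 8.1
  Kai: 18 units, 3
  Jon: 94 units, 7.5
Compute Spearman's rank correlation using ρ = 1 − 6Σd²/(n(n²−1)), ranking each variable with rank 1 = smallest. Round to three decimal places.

Ranks of variable 1: 2, 3, 4, 1, 5
Ranks of variable 2: 5, 2, 4, 1, 3
d = r₁ − r₂: -3, 1, 0, 0, 2
d²: 9, 1, 0, 0, 4; Σd² = 14
ρ = 1 − 6·14/(5·24) = 1 − 84/120 = 0.300

0.300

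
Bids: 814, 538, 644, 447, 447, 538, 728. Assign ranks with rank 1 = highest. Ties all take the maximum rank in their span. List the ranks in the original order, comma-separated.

Sorted (descending): 814, 728, 644, 538, 538, 447, 447
The 2 values of 538 occupy positions 4–5 → each gets rank 5.
The 2 values of 447 occupy positions 6–7 → each gets rank 7.

1, 5, 3, 7, 7, 5, 2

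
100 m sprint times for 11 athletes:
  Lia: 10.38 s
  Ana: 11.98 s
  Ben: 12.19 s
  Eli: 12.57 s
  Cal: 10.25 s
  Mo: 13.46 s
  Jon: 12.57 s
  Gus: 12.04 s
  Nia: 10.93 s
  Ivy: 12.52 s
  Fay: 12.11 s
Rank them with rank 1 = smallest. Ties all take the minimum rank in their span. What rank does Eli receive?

9

Sorted (ascending): 10.25, 10.38, 10.93, 11.98, 12.04, 12.11, 12.19, 12.52, 12.57, 12.57, 13.46
The 2 values of 12.57 occupy positions 9–10 → each gets rank 9.
Eli has value 12.57 s → rank 9.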